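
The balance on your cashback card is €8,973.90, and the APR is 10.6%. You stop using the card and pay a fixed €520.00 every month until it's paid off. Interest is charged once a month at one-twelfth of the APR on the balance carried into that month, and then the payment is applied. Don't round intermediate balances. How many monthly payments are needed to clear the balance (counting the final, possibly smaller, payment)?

19 payments

Monthly rate r = 10.6%/12 = 0.883333% = 0.00883333.
Recurrence: B ← B·(1+r) − €520.00.
Month 1: interest €79.27; balance after payment €8,533.17.
Month 2: interest €75.38; balance after payment €8,088.55.
Closed form: n = −ln(1 − rB₀/P)/ln(1+r) = −ln(0.84756)/ln(1.00883) ≈ 18.807, so the balance reaches zero during payment 19.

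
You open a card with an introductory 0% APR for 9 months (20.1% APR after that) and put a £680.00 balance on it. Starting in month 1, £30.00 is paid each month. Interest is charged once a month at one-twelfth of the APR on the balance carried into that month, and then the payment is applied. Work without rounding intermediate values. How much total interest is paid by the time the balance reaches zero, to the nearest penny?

Promo months 1–9 at r₀ = 0%/12 = 0; months 10+ at r₁ = 20.1%/12 = 0.01675.
After month 9 (no interest yet): B = £680.00 − 9·£30.00 = £410.00.
Then at r₁ with £30.00/mo: n₂ = −ln(1 − r₁·B/P)/ln(1+r₁) ≈ 15.65 → 16 more payments.
Total paid = 24·£30.00 + £19.54 = £739.54; interest = £739.54 − £680.00 = £59.54.

£59.54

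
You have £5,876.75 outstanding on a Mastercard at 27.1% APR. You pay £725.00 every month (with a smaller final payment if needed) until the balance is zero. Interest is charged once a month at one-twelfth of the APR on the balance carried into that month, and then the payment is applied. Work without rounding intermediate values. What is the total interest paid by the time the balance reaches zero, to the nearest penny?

Monthly rate r = 27.1%/12 = 2.25833% = 0.0225833.
Payoff takes n = ⌈−ln(1 − rB₀/P)/ln(1+r)⌉ = ⌈9.054⌉ = 10 payments; the last is £39.29.
Total paid = 9·£725.00 + £39.29 = £6,564.29.
Total interest = total paid − principal = £6,564.29 − £5,876.75 = £687.54.

£687.54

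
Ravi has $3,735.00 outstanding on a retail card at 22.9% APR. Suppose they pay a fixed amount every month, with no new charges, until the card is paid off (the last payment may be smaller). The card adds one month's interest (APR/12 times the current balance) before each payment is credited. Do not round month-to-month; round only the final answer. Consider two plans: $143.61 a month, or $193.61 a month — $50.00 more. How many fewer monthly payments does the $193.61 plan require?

Monthly rate r = 22.9%/12 = 1.90833% = 0.0190833.
At $143.61/mo: n = ⌈−ln(1 − rB₀/P)/ln(1+r)⌉ = 37 payments (last $40.41); total interest = total paid − $3,735.00 = $1,475.37.
At $193.61/mo: 25 payments (last $55.76); total interest $967.40.
Payments saved = 37 − 25 = 12.

12 fewer payments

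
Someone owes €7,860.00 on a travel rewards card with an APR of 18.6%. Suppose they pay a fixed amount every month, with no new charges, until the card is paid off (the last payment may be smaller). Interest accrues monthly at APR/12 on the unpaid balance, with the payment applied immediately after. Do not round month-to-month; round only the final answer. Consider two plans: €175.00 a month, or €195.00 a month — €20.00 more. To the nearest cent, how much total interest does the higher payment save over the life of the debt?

Monthly rate r = 18.6%/12 = 1.55% = 0.0155.
At €175.00/mo: n = ⌈−ln(1 − rB₀/P)/ln(1+r)⌉ = 78 payments (last €79.37); total interest = total paid − €7,860.00 = €5,694.37.
At €195.00/mo: 64 payments (last €142.35); total interest €4,567.35.
Interest saved = €5,694.37 − €4,567.35 = €1,127.02.

€1,127.02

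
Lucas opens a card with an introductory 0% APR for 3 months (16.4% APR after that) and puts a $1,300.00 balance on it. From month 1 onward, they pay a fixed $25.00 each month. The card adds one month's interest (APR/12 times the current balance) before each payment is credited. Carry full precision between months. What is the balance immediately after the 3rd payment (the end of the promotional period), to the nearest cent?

$1,225.00

Promo months 1–3 at r₀ = 0%/12 = 0; months 4+ at r₁ = 16.4%/12 = 0.0136667.
After month 3 (no interest yet): B = $1,300.00 − 3·$25.00 = $1,225.00.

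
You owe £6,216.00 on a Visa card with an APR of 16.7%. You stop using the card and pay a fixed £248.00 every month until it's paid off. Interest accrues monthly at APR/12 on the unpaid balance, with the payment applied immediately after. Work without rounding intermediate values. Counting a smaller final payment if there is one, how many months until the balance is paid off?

32 payments

Monthly rate r = 16.7%/12 = 1.39167% = 0.0139167.
Recurrence: B ← B·(1+r) − £248.00.
Month 1: interest £86.51; balance after payment £6,054.51.
Month 2: interest £84.26; balance after payment £5,890.76.
Closed form: n = −ln(1 − rB₀/P)/ln(1+r) = −ln(0.65119)/ln(1.01392) ≈ 31.038, so the balance reaches zero during payment 32.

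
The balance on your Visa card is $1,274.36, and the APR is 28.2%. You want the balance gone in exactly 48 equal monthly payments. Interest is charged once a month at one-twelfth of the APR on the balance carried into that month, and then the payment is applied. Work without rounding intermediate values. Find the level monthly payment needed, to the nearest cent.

Monthly rate r = 28.2%/12 = 2.35% = 0.0235.
Level-payment amortization: P = B₀·r / (1 − (1+r)^(−n)) = 1274.36·0.0235 / (1 − 1.0235^(−48)).
Denominator 1 − (1+r)^(−48) = 0.672068343.
P = 29.9475 / 0.672068343 ≈ 44.56.

$44.56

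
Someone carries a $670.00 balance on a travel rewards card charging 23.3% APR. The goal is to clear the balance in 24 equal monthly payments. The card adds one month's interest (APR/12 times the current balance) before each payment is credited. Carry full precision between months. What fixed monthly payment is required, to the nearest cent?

$35.19

Monthly rate r = 23.3%/12 = 1.94167% = 0.0194167.
Level-payment amortization: P = B₀·r / (1 − (1+r)^(−n)) = 670.00·0.0194167 / (1 − 1.01942^(−24)).
Denominator 1 − (1+r)^(−24) = 0.369683773.
P = 13.0092 / 0.369683773 ≈ 35.19.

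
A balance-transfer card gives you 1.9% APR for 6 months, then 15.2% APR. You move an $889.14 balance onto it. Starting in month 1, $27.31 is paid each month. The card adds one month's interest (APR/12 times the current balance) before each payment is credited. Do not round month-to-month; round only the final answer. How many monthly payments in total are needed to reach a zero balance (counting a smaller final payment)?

Promo months 1–6 at r₀ = 1.9%/12 = 0.00158333; months 7+ at r₁ = 15.2%/12 = 0.0126667.
After month 6: iterate B ← B·(1+r₀) − $27.31 for 6 months → $733.11.
Then at r₁ with $27.31/mo: n₂ = −ln(1 − r₁·B/P)/ln(1+r₁) ≈ 33.01 → 34 more payments.

40 payments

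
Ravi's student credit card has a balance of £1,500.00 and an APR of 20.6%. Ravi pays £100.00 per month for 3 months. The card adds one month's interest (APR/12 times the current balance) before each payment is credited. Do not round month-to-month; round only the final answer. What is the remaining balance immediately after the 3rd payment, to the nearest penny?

£1,273.40

Monthly rate r = 20.6%/12 = 1.71667% = 0.0171667.
Each month: B ← B·(1+r) − £100.00.
Month 1: interest £25.75; balance after payment £1,425.75.
Month 2: interest £24.48; balance after payment £1,350.23.
Month 3: interest £23.18; balance after payment £1,273.40.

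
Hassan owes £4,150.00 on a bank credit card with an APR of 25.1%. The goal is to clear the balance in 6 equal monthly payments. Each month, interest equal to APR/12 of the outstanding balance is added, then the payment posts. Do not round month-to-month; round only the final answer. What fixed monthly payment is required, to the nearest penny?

Monthly rate r = 25.1%/12 = 2.09167% = 0.0209167.
Level-payment amortization: P = B₀·r / (1 − (1+r)^(−n)) = 4150.00·0.0209167 / (1 − 1.02092^(−6)).
Denominator 1 − (1+r)^(−6) = 0.116801674.
P = 86.8042 / 0.116801674 ≈ 743.18.

£743.18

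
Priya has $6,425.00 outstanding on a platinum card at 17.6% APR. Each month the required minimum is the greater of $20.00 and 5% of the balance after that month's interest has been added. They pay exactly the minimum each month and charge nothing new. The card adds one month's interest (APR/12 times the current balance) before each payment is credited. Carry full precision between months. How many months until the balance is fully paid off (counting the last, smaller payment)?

Monthly rate r = 17.6%/12 = 1.46667% = 0.0146667.
While 5% of the post-interest balance exceeds $20.00, each month B ← (B·(1+r))·(1 − 0.05), i.e. B shrinks by the factor (1+r)·0.95 = 0.96393.
This holds for months 1–76. Entering month 77 the balance is $393.95; 5% of the post-interest balance is now below $20.00, so the flat $20.00 minimum applies from here.
From month 77 a fixed $20.00 at rate r clears $393.95 in 24 more payments. Total: 76 + 24 = 100 months.

100 months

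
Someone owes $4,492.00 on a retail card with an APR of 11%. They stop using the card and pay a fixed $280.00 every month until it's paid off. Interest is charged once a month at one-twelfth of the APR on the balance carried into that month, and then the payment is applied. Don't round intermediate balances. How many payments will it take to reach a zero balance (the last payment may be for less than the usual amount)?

18 payments

Monthly rate r = 11%/12 = 0.916667% = 0.00916667.
Recurrence: B ← B·(1+r) − $280.00.
Month 1: interest $41.18; balance after payment $4,253.18.
Month 2: interest $38.99; balance after payment $4,012.16.
Closed form: n = −ln(1 − rB₀/P)/ln(1+r) = −ln(0.85294)/ln(1.00917) ≈ 17.432, so the balance reaches zero during payment 18.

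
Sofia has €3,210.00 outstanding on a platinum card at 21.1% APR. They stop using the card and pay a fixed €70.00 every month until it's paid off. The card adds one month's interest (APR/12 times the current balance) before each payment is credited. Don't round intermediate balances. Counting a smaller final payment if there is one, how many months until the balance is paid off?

95 payments

Monthly rate r = 21.1%/12 = 1.75833% = 0.0175833.
Recurrence: B ← B·(1+r) − €70.00.
Month 1: interest €56.44; balance after payment €3,196.44.
Month 2: interest €56.20; balance after payment €3,182.65.
Closed form: n = −ln(1 − rB₀/P)/ln(1+r) = −ln(0.19368)/ln(1.01758) ≈ 94.177, so the balance reaches zero during payment 95.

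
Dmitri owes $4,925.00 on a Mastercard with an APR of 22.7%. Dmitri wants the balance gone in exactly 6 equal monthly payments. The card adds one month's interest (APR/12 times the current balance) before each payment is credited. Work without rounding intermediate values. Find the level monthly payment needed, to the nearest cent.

Monthly rate r = 22.7%/12 = 1.89167% = 0.0189167.
Level-payment amortization: P = B₀·r / (1 − (1+r)^(−n)) = 4925.00·0.0189167 / (1 − 1.01892^(−6)).
Denominator 1 − (1+r)^(−6) = 0.106348882.
P = 93.1646 / 0.106348882 ≈ 876.03.

$876.03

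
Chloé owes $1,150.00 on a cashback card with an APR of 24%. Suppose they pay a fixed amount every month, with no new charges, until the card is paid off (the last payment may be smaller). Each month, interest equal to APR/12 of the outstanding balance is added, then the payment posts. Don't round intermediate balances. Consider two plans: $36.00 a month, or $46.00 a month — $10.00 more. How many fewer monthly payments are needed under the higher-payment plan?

Monthly rate r = 24%/12 = 2% = 0.02.
At $36.00/mo: n = ⌈−ln(1 − rB₀/P)/ln(1+r)⌉ = 52 payments (last $15.79); total interest = total paid − $1,150.00 = $701.79.
At $46.00/mo: 36 payments (last $0.13); total interest $460.13.
Payments saved = 52 − 36 = 16.

16 fewer payments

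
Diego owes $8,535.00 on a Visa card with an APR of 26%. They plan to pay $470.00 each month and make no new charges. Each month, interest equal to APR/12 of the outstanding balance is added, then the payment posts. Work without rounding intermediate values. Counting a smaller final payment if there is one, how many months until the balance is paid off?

Monthly rate r = 26%/12 = 2.16667% = 0.0216667.
Recurrence: B ← B·(1+r) − $470.00.
Month 1: interest $184.93; balance after payment $8,249.92.
Month 2: interest $178.75; balance after payment $7,958.67.
Closed form: n = −ln(1 − rB₀/P)/ln(1+r) = −ln(0.60654)/ln(1.02167) ≈ 23.325, so the balance reaches zero during payment 24.

24 payments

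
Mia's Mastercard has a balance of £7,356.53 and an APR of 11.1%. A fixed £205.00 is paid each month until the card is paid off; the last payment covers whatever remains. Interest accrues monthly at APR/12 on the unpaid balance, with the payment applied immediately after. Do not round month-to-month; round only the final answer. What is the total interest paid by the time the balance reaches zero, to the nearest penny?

Monthly rate r = 11.1%/12 = 0.925% = 0.00925.
Payoff takes n = ⌈−ln(1 − rB₀/P)/ln(1+r)⌉ = ⌈43.810⌉ = 44 payments; the last is £166.17.
Total paid = 43·£205.00 + £166.17 = £8,981.17.
Total interest = total paid − principal = £8,981.17 − £7,356.53 = £1,624.64.

£1,624.64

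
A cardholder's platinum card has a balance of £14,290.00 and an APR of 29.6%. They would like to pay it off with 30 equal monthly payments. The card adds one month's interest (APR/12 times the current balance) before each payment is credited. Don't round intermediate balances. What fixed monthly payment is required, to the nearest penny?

Monthly rate r = 29.6%/12 = 2.46667% = 0.0246667.
Level-payment amortization: P = B₀·r / (1 − (1+r)^(−n)) = 14290.00·0.0246667 / (1 − 1.02467^(−30)).
Denominator 1 − (1+r)^(−30) = 0.51858264.
P = 352.487 / 0.51858264 ≈ 679.71.

£679.71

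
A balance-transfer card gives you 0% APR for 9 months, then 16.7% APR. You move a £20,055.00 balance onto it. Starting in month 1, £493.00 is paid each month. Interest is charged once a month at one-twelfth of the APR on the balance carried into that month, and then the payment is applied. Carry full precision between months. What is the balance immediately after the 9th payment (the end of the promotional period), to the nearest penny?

Promo months 1–9 at r₀ = 0%/12 = 0; months 10+ at r₁ = 16.7%/12 = 0.0139167.
After month 9 (no interest yet): B = £20,055.00 − 9·£493.00 = £15,618.00.

£15,618.00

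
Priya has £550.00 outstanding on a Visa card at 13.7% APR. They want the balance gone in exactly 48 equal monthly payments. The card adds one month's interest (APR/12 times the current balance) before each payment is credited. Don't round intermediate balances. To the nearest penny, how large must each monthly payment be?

Monthly rate r = 13.7%/12 = 1.14167% = 0.0114167.
Level-payment amortization: P = B₀·r / (1 − (1+r)^(−n)) = 550.00·0.0114167 / (1 − 1.01142^(−48)).
Denominator 1 − (1+r)^(−48) = 0.420097585.
P = 6.27917 / 0.420097585 ≈ 14.95.

£14.95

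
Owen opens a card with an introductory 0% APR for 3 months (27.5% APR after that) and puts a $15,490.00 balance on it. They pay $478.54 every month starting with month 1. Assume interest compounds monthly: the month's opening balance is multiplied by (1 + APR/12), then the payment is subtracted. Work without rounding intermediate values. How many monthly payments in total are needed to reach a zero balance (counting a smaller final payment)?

53 months

Promo months 1–3 at r₀ = 0%/12 = 0; months 4+ at r₁ = 27.5%/12 = 0.0229167.
After month 3 (no interest yet): B = $15,490.00 − 3·$478.54 = $14,054.38.
Then at r₁ with $478.54/mo: n₂ = −ln(1 − r₁·B/P)/ln(1+r₁) ≈ 49.34 → 50 more payments.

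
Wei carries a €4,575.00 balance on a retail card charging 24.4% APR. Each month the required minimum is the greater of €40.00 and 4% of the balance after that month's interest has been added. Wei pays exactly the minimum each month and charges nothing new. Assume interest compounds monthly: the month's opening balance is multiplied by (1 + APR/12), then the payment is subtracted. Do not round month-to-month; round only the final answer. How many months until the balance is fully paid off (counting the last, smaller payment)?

109 months

Monthly rate r = 24.4%/12 = 2.03333% = 0.0203333.
While 4% of the post-interest balance exceeds €40.00, each month B ← (B·(1+r))·(1 − 0.04), i.e. B shrinks by the factor (1+r)·0.96 = 0.97952.
This holds for months 1–75. Entering month 76 the balance is €969.15; 4% of the post-interest balance is now below €40.00, so the flat €40.00 minimum applies from here.
From month 76 a fixed €40.00 at rate r clears €969.15 in 34 more payments. Total: 75 + 34 = 109 months.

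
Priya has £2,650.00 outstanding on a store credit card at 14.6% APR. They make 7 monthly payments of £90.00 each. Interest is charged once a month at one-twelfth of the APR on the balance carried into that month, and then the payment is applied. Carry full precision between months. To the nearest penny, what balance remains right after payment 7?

£2,230.63

Monthly rate r = 14.6%/12 = 1.21667% = 0.0121667.
Each month: B ← B·(1+r) − £90.00.
Month 1: interest £32.24; balance after payment £2,592.24.
Month 2: interest £31.54; balance after payment £2,533.78.
Month 3: interest £30.83; balance after payment £2,474.61.
Month 4: interest £30.11; balance after payment £2,414.72.
Month 5: interest £29.38; balance after payment £2,354.10.
Month 6: interest £28.64; balance after payment £2,292.74.
Month 7: interest £27.89; balance after payment £2,230.63.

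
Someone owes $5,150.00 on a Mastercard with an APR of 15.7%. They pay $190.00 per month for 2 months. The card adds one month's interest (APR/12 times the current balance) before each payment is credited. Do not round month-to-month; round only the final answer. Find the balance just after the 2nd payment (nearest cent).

$4,903.15

Monthly rate r = 15.7%/12 = 1.30833% = 0.0130833.
Each month: B ← B·(1+r) − $190.00.
Month 1: interest $67.38; balance after payment $5,027.38.
Month 2: interest $65.77; balance after payment $4,903.15.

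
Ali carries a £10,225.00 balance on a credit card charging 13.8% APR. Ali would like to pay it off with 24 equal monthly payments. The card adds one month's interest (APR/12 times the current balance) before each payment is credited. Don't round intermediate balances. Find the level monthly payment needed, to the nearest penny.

Monthly rate r = 13.8%/12 = 1.15% = 0.0115.
Level-payment amortization: P = B₀·r / (1 − (1+r)^(−n)) = 10225.00·0.0115 / (1 − 1.0115^(−24)).
Denominator 1 − (1+r)^(−24) = 0.239991045.
P = 117.587 / 0.239991045 ≈ 489.97.

£489.97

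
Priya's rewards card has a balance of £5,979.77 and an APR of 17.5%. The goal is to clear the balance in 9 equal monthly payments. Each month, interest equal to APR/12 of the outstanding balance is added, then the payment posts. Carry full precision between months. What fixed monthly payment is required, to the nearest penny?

Monthly rate r = 17.5%/12 = 1.45833% = 0.0145833.
Level-payment amortization: P = B₀·r / (1 − (1+r)^(−n)) = 5979.77·0.0145833 / (1 − 1.01458^(−9)).
Denominator 1 − (1+r)^(−9) = 0.122169865.
P = 87.205 / 0.122169865 ≈ 713.80.

£713.80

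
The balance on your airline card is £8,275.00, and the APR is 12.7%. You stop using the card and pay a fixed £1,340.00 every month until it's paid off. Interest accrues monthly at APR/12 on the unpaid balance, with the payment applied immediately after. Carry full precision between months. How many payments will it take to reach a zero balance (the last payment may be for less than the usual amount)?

7 payments

Monthly rate r = 12.7%/12 = 1.05833% = 0.0105833.
Recurrence: B ← B·(1+r) − £1,340.00.
Month 1: interest £87.58; balance after payment £7,022.58.
Month 2: interest £74.32; balance after payment £5,756.90.
Closed form: n = −ln(1 − rB₀/P)/ln(1+r) = −ln(0.93464)/ln(1.01058) ≈ 6.420, so the balance reaches zero during payment 7.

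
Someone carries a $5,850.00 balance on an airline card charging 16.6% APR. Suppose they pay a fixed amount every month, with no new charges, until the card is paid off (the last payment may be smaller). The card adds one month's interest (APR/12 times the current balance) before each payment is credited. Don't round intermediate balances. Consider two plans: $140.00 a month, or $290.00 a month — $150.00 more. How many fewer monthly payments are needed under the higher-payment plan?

Monthly rate r = 16.6%/12 = 1.38333% = 0.0138333.
At $140.00/mo: n = ⌈−ln(1 − rB₀/P)/ln(1+r)⌉ = 63 payments (last $112.71); total interest = total paid − $5,850.00 = $2,942.71.
At $290.00/mo: 24 payments (last $236.75); total interest $1,056.75.
Payments saved = 63 − 24 = 39.

39 fewer payments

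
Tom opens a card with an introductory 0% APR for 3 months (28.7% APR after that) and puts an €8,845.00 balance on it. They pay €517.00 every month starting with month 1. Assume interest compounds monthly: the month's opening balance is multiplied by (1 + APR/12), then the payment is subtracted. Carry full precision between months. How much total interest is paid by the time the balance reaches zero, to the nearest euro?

Promo months 1–3 at r₀ = 0%/12 = 0; months 4+ at r₁ = 28.7%/12 = 0.0239167.
After month 3 (no interest yet): B = €8,845.00 − 3·€517.00 = €7,294.00.
Then at r₁ with €517.00/mo: n₂ = −ln(1 − r₁·B/P)/ln(1+r₁) ≈ 17.42 → 18 more payments.
Total paid = 20·€517.00 + €216.34 = €10,556.34; interest = €10,556.34 − €8,845.00 = €1,711.34.

€1,711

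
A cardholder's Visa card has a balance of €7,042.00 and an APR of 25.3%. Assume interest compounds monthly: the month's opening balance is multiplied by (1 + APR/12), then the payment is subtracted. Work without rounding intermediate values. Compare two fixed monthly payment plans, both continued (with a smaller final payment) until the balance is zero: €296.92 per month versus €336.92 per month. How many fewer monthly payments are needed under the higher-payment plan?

Monthly rate r = 25.3%/12 = 2.10833% = 0.0210833.
At €296.92/mo: n = ⌈−ln(1 − rB₀/P)/ln(1+r)⌉ = 34 payments (last €67.28); total interest = total paid − €7,042.00 = €2,823.64.
At €336.92/mo: 28 payments (last €285.87); total interest €2,340.71.
Payments saved = 34 − 28 = 6.

6 fewer payments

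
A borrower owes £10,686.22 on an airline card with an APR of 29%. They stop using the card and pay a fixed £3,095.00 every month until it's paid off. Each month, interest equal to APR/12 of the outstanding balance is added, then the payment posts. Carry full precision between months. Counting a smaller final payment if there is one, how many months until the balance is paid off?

4 months

Monthly rate r = 29%/12 = 2.41667% = 0.0241667.
Recurrence: B ← B·(1+r) − £3,095.00.
Month 1: interest £258.25; balance after payment £7,849.47.
Month 2: interest £189.70; balance after payment £4,944.17.
Month 3: interest £119.48; balance after payment £1,968.65.
Month 4: interest £47.58; balance after payment £0.00.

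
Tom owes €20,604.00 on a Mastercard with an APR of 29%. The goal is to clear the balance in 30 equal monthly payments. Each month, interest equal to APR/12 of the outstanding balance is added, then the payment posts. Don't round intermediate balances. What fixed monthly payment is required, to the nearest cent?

Monthly rate r = 29%/12 = 2.41667% = 0.0241667.
Level-payment amortization: P = B₀·r / (1 − (1+r)^(−n)) = 20604.00·0.0241667 / (1 − 1.02417^(−30)).
Denominator 1 − (1+r)^(−30) = 0.511481635.
P = 497.93 / 0.511481635 ≈ 973.51.

€973.51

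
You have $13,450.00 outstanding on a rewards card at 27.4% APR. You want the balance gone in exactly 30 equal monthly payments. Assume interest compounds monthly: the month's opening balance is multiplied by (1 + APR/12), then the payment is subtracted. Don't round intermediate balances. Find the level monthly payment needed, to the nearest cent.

$624.19

Monthly rate r = 27.4%/12 = 2.28333% = 0.0228333.
Level-payment amortization: P = B₀·r / (1 − (1+r)^(−n)) = 13450.00·0.0228333 / (1 − 1.02283^(−30)).
Denominator 1 − (1+r)^(−30) = 0.492011579.
P = 307.108 / 0.492011579 ≈ 624.19.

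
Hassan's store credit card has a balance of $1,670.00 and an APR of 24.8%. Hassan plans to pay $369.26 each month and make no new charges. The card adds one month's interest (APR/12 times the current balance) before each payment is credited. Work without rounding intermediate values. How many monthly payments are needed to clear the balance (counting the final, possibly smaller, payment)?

5 months

Monthly rate r = 24.8%/12 = 2.06667% = 0.0206667.
Recurrence: B ← B·(1+r) − $369.26.
Month 1: interest $34.51; balance after payment $1,335.25.
Month 2: interest $27.60; balance after payment $993.59.
Month 3: interest $20.53; balance after payment $644.86.
Month 4: interest $13.33; balance after payment $288.93.
Month 5: interest $5.97; balance after payment $0.00.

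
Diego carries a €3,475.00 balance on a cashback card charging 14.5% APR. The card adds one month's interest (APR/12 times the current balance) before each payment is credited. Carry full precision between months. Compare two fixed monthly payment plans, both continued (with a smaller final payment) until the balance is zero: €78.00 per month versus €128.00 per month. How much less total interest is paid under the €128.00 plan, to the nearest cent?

€782.52

Monthly rate r = 14.5%/12 = 1.20833% = 0.0120833.
At €78.00/mo: n = ⌈−ln(1 − rB₀/P)/ln(1+r)⌉ = 65 payments (last €27.40); total interest = total paid − €3,475.00 = €1,544.40.
At €128.00/mo: 34 payments (last €12.88); total interest €761.88.
Interest saved = €1,544.40 − €761.88 = €782.52.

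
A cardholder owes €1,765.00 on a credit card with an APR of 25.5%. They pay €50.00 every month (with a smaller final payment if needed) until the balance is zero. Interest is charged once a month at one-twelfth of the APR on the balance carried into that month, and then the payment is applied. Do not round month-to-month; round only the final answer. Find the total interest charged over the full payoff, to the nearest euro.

Monthly rate r = 25.5%/12 = 2.125% = 0.02125.
Payoff takes n = ⌈−ln(1 − rB₀/P)/ln(1+r)⌉ = ⌈65.952⌉ = 66 payments; the last is €47.62.
Total paid = 65·€50.00 + €47.62 = €3,297.62.
Total interest = total paid − principal = €3,297.62 − €1,765.00 = €1,532.62.

€1,533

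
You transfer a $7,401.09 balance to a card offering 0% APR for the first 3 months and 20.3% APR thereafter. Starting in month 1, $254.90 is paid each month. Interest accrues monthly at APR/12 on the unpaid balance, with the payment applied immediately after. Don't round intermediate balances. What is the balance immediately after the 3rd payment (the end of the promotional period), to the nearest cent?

Promo months 1–3 at r₀ = 0%/12 = 0; months 4+ at r₁ = 20.3%/12 = 0.0169167.
After month 3 (no interest yet): B = $7,401.09 − 3·$254.90 = $6,636.39.

$6,636.39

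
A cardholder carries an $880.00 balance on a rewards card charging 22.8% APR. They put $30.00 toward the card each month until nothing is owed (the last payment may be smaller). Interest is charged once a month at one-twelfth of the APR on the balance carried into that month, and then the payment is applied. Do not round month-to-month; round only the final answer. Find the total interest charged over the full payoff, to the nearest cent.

Monthly rate r = 22.8%/12 = 1.9% = 0.019.
Payoff takes n = ⌈−ln(1 − rB₀/P)/ln(1+r)⌉ = ⌈43.298⌉ = 44 payments; the last is $8.99.
Total paid = 43·$30.00 + $8.99 = $1,298.99.
Total interest = total paid − principal = $1,298.99 − $880.00 = $418.99.

$418.99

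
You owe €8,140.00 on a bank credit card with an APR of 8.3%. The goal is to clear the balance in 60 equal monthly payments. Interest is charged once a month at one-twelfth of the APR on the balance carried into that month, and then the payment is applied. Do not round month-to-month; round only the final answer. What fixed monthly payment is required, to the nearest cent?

Monthly rate r = 8.3%/12 = 0.691667% = 0.00691667.
Level-payment amortization: P = B₀·r / (1 − (1+r)^(−n)) = 8140.00·0.00691667 / (1 − 1.00692^(−60)).
Denominator 1 − (1+r)^(−60) = 0.338715667.
P = 56.3017 / 0.338715667 ≈ 166.22.

€166.22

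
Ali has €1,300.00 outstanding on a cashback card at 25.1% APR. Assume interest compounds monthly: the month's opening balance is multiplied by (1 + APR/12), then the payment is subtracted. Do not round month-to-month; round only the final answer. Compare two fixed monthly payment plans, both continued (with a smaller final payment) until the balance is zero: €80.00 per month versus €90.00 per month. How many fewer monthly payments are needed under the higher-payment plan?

3 fewer payments

Monthly rate r = 25.1%/12 = 2.09167% = 0.0209167.
At €80.00/mo: n = ⌈−ln(1 − rB₀/P)/ln(1+r)⌉ = 21 payments (last €5.23); total interest = total paid − €1,300.00 = €305.23.
At €90.00/mo: 18 payments (last €34.16); total interest €264.16.
Payments saved = 21 − 18 = 3.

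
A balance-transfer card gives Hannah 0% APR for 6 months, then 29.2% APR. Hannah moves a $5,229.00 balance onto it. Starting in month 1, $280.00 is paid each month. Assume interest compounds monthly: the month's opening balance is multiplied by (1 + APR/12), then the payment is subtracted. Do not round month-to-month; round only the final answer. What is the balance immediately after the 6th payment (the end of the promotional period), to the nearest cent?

Promo months 1–6 at r₀ = 0%/12 = 0; months 7+ at r₁ = 29.2%/12 = 0.0243333.
After month 6 (no interest yet): B = $5,229.00 − 6·$280.00 = $3,549.00.

$3,549.00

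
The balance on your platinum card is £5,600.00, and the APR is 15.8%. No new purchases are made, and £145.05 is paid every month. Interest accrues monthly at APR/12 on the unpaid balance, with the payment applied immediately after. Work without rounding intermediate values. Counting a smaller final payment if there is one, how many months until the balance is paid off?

55 months

Monthly rate r = 15.8%/12 = 1.31667% = 0.0131667.
Recurrence: B ← B·(1+r) − £145.05.
Month 1: interest £73.73; balance after payment £5,528.68.
Month 2: interest £72.79; balance after payment £5,456.43.
Closed form: n = −ln(1 − rB₀/P)/ln(1+r) = −ln(0.49167)/ln(1.01317) ≈ 54.274, so the balance reaches zero during payment 55.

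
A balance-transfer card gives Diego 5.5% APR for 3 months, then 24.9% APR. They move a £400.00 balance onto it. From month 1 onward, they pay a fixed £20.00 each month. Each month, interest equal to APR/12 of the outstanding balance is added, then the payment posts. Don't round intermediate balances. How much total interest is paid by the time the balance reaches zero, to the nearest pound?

Promo months 1–3 at r₀ = 5.5%/12 = 0.00458333; months 4+ at r₁ = 24.9%/12 = 0.02075.
After month 3: iterate B ← B·(1+r₀) − £20.00 for 3 months → £345.25.
Then at r₁ with £20.00/mo: n₂ = −ln(1 − r₁·B/P)/ln(1+r₁) ≈ 21.59 → 22 more payments.
Total paid = 24·£20.00 + £11.91 = £491.91; interest = £491.91 − £400.00 = £91.91.

£92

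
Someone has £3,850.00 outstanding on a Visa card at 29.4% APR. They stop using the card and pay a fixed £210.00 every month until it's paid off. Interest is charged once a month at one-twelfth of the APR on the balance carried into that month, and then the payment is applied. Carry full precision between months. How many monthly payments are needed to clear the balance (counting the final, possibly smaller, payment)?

Monthly rate r = 29.4%/12 = 2.45% = 0.0245.
Recurrence: B ← B·(1+r) − £210.00.
Month 1: interest £94.32; balance after payment £3,734.32.
Month 2: interest £91.49; balance after payment £3,615.82.
Closed form: n = −ln(1 − rB₀/P)/ln(1+r) = −ln(0.55083)/ln(1.0245) ≈ 24.637, so the balance reaches zero during payment 25.

25 months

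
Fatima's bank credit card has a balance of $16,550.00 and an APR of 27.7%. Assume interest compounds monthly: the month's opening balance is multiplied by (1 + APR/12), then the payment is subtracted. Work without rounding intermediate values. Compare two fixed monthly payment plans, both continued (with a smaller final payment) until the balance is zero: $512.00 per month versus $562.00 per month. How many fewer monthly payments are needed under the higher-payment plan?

Monthly rate r = 27.7%/12 = 2.30833% = 0.0230833.
At $512.00/mo: n = ⌈−ln(1 − rB₀/P)/ln(1+r)⌉ = 61 payments (last $39.86); total interest = total paid − $16,550.00 = $14,209.86.
At $562.00/mo: 50 payments (last $504.96); total interest $11,492.96.
Payments saved = 61 − 50 = 11.

11 fewer payments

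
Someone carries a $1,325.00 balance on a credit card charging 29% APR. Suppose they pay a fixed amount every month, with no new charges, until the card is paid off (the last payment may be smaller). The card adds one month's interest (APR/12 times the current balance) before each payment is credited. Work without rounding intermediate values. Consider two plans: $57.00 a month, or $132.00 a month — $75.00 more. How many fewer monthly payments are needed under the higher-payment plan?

23 fewer payments

Monthly rate r = 29%/12 = 2.41667% = 0.0241667.
At $57.00/mo: n = ⌈−ln(1 − rB₀/P)/ln(1+r)⌉ = 35 payments (last $31.47); total interest = total paid − $1,325.00 = $644.47.
At $132.00/mo: 12 payments (last $84.21); total interest $211.21.
Payments saved = 35 − 12 = 23.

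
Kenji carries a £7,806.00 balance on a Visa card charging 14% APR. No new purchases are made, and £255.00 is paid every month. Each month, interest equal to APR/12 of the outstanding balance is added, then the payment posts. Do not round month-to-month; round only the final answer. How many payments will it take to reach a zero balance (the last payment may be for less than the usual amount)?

Monthly rate r = 14%/12 = 1.16667% = 0.0116667.
Recurrence: B ← B·(1+r) − £255.00.
Month 1: interest £91.07; balance after payment £7,642.07.
Month 2: interest £89.16; balance after payment £7,476.23.
Closed form: n = −ln(1 − rB₀/P)/ln(1+r) = −ln(0.64286)/ln(1.01167) ≈ 38.091, so the balance reaches zero during payment 39.

39 payments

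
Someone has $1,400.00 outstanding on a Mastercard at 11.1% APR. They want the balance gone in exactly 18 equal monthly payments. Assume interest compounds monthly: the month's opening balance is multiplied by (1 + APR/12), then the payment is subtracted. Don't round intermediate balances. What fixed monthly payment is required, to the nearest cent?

Monthly rate r = 11.1%/12 = 0.925% = 0.00925.
Level-payment amortization: P = B₀·r / (1 − (1+r)^(−n)) = 1400.00·0.00925 / (1 − 1.00925^(−18)).
Denominator 1 − (1+r)^(−18) = 0.152728975.
P = 12.95 / 0.152728975 ≈ 84.79.

$84.79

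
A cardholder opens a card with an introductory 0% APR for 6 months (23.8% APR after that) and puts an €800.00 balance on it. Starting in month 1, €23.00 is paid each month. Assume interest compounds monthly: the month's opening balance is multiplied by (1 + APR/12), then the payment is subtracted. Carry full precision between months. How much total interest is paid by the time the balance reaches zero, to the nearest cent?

Promo months 1–6 at r₀ = 0%/12 = 0; months 7+ at r₁ = 23.8%/12 = 0.0198333.
After month 6 (no interest yet): B = €800.00 − 6·€23.00 = €662.00.
Then at r₁ with €23.00/mo: n₂ = −ln(1 − r₁·B/P)/ln(1+r₁) ≈ 43.08 → 44 more payments.
Total paid = 49·€23.00 + €1.74 = €1,128.74; interest = €1,128.74 − €800.00 = €328.74.

€328.74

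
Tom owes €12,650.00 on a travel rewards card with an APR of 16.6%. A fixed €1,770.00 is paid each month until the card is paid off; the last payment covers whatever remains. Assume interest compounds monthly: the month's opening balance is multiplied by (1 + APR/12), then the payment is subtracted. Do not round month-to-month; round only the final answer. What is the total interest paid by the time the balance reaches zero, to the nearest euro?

€765

Monthly rate r = 16.6%/12 = 1.38333% = 0.0138333.
Payoff takes n = ⌈−ln(1 − rB₀/P)/ln(1+r)⌉ = ⌈7.577⌉ = 8 payments; the last is €1,024.74.
Total paid = 7·€1,770.00 + €1,024.74 = €13,414.74.
Total interest = total paid − principal = €13,414.74 − €12,650.00 = €764.74.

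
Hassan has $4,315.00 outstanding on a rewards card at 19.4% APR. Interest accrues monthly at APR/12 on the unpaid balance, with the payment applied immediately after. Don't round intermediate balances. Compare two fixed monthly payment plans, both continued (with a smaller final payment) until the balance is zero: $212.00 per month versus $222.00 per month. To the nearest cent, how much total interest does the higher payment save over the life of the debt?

$53.37

Monthly rate r = 19.4%/12 = 1.61667% = 0.0161667.
At $212.00/mo: n = ⌈−ln(1 − rB₀/P)/ln(1+r)⌉ = 25 payments (last $187.46); total interest = total paid − $4,315.00 = $960.46.
At $222.00/mo: 24 payments (last $116.09); total interest $907.09.
Interest saved = $960.46 − $907.09 = $53.37.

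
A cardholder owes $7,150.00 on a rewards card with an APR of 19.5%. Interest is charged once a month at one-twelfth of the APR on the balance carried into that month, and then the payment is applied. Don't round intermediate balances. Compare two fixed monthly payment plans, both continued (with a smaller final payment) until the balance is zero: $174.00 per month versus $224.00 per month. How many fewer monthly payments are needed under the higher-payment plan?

23 fewer payments

Monthly rate r = 19.5%/12 = 1.625% = 0.01625.
At $174.00/mo: n = ⌈−ln(1 − rB₀/P)/ln(1+r)⌉ = 69 payments (last $62.20); total interest = total paid − $7,150.00 = $4,744.20.
At $224.00/mo: 46 payments (last $82.13); total interest $3,012.13.
Payments saved = 69 − 46 = 23.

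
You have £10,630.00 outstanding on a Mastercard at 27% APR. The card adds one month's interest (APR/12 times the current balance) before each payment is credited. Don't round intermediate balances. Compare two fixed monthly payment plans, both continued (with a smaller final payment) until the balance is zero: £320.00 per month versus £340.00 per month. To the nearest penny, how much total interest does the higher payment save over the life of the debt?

Monthly rate r = 27%/12 = 2.25% = 0.0225.
At £320.00/mo: n = ⌈−ln(1 − rB₀/P)/ln(1+r)⌉ = 62 payments (last £270.09); total interest = total paid − £10,630.00 = £9,160.09.
At £340.00/mo: 55 payments (last £215.21); total interest £7,945.21.
Interest saved = £9,160.09 − £7,945.21 = £1,214.88.

£1,214.88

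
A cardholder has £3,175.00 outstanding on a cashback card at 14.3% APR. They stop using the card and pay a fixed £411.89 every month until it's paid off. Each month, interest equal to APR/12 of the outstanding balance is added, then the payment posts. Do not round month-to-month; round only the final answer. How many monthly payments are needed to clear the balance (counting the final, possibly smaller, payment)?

9 payments

Monthly rate r = 14.3%/12 = 1.19167% = 0.0119167.
Recurrence: B ← B·(1+r) − £411.89.
Month 1: interest £37.84; balance after payment £2,800.95.
Month 2: interest £33.38; balance after payment £2,422.43.
Closed form: n = −ln(1 − rB₀/P)/ln(1+r) = −ln(0.90814)/ln(1.01192) ≈ 8.134, so the balance reaches zero during payment 9.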